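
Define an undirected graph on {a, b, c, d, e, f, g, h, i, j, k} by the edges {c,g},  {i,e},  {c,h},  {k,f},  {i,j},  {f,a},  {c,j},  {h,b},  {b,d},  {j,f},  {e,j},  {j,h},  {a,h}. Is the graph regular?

No

Degrees: a:2, b:2, c:3, d:1, e:2, f:3, g:1, h:4, i:2, j:5, k:1
Vertex d has degree 1 while j has degree 5, so the graph is not regular.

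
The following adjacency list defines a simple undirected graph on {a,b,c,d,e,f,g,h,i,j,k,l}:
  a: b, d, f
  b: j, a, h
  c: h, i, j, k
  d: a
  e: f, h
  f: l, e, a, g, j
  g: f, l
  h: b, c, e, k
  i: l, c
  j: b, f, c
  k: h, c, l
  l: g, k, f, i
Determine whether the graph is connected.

A breadth-first search from a visits a, f, d, b, l, e, j, g, h, k, i, c — all 12 vertices — so the graph is connected.

Yes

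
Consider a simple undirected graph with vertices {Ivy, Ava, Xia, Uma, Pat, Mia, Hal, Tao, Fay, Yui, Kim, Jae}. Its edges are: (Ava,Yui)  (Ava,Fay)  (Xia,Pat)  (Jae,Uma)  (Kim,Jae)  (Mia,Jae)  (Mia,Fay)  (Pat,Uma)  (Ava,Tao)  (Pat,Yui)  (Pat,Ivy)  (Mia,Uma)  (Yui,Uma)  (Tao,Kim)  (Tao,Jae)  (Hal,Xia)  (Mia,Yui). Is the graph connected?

Yes

Starting from Ivy and exploring outward reaches every vertex (Ivy, Pat, Uma, Xia, Yui, Mia, Jae, Hal, Ava, Fay, Kim, Tao); the graph is connected.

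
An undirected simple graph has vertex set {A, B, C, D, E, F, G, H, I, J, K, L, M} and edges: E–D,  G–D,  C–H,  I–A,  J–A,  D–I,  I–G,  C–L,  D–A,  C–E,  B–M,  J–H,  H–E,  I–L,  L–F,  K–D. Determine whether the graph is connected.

No

Component: {B, M}
Component: {A, C, D, E, F, G, H, I, J, K, L}
There are 2 separate components, so the graph is not connected.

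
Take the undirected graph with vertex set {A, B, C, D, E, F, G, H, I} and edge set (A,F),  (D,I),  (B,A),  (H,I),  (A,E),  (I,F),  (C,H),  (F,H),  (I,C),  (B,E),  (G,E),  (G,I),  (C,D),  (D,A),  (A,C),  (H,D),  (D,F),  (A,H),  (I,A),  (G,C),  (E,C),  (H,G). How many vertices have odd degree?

Degrees: A:7, B:2, C:6, D:5, E:4, F:4, G:4, H:6, I:6
Odd-degree vertices: A, D.

2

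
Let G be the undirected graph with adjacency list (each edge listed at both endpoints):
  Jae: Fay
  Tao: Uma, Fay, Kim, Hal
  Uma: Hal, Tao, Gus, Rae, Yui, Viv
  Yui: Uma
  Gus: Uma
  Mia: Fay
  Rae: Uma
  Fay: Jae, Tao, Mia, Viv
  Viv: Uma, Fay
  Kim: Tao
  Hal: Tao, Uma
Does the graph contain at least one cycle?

Yes

The graph has 11 vertices, 12 edges, and 1 connected component.
One cycle is Tao-Hal-Uma-Tao.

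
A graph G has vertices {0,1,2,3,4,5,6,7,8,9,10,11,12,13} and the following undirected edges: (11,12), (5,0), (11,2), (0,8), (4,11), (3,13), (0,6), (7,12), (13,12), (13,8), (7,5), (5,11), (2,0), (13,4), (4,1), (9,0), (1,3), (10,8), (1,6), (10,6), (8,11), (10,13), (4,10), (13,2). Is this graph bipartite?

4-10-13-4 is an odd cycle (length 3), and a bipartite graph can contain only even cycles.

No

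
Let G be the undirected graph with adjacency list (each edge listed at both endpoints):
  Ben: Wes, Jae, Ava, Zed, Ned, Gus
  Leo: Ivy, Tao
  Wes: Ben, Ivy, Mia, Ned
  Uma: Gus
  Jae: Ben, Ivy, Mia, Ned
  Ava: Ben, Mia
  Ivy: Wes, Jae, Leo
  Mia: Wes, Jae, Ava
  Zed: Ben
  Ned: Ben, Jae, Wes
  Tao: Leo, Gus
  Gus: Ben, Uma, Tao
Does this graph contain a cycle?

Yes

The graph has 12 vertices, 17 edges, and 1 connected component.
Since 17 > 12 - 1, a cycle must exist; for instance Ben-Jae-Ned-Ben.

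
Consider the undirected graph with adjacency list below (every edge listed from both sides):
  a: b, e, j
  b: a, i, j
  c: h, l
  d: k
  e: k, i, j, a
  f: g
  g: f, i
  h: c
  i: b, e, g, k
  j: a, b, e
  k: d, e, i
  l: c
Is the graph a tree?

|V| = 12, |E| = 14.
It is not connected, so it is not a tree.

No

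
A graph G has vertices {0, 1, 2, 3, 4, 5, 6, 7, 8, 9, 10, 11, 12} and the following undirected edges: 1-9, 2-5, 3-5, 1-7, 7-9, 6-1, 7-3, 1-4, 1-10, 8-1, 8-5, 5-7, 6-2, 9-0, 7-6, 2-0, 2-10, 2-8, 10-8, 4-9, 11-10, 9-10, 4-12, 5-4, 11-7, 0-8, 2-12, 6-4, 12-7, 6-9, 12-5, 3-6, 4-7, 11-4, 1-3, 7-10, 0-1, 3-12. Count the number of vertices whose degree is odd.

6

Degrees: 0:4, 1:8, 2:6, 3:5, 4:7, 5:6, 6:6, 7:9, 8:5, 9:6, 10:6, 11:3, 12:5
Odd-degree vertices: 3, 4, 7, 8, 11, 12.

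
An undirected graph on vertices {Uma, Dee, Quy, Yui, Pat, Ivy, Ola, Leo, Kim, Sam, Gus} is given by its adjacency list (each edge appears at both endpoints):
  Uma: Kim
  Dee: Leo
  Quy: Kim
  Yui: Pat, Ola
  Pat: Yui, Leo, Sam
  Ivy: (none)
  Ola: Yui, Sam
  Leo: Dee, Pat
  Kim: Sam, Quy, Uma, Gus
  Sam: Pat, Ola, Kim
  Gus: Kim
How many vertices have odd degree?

6

Degrees: Uma:1, Dee:1, Quy:1, Yui:2, Pat:3, Ivy:0, Ola:2, Leo:2, Kim:4, Sam:3, Gus:1
Odd-degree vertices: Uma, Dee, Quy, Pat, Sam, Gus.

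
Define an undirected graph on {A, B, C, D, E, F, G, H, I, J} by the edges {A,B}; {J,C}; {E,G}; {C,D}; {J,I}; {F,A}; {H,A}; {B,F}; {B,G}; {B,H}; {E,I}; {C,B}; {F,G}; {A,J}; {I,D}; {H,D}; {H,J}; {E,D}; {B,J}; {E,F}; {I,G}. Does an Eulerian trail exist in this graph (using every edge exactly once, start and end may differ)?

Degrees: A:4, B:6, C:3, D:4, E:4, F:4, G:4, H:4, I:4, J:5
Odd-degree vertices: C, J (2 total).
With 2 odd-degree vertices and all edges in one connected piece, an Eulerian trail exists (from C to J).

Yes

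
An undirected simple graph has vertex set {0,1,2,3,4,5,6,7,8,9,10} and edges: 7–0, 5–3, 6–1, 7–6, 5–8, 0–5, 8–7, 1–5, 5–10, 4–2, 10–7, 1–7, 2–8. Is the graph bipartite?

No

7-6-1-7 is an odd cycle (length 3), and a bipartite graph can contain only even cycles.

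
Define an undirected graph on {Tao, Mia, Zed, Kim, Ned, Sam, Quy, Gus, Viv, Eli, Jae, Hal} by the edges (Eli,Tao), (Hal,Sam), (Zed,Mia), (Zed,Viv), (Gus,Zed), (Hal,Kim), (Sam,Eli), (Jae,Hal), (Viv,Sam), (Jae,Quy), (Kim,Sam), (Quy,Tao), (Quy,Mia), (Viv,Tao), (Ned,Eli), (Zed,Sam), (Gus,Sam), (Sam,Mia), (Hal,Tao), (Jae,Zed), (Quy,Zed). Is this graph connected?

Yes

Starting from Tao and exploring outward reaches every vertex (Tao, Eli, Hal, Viv, Quy, Sam, Ned, Jae, Kim, Zed, Mia, Gus); the graph is connected.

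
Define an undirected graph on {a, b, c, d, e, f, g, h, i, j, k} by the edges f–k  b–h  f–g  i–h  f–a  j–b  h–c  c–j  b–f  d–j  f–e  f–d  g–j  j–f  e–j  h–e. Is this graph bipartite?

b-j-f-b is an odd cycle (length 3), and a bipartite graph can contain only even cycles.

No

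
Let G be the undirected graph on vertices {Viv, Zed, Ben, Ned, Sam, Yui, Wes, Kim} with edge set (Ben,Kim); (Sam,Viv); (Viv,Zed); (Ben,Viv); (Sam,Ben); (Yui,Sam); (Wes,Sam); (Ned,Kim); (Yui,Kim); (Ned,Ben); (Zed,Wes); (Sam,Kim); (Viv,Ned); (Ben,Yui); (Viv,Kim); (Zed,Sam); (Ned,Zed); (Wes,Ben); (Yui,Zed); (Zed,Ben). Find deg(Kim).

Neighbors of Kim: Viv, Ben, Ned, Sam, Yui.

5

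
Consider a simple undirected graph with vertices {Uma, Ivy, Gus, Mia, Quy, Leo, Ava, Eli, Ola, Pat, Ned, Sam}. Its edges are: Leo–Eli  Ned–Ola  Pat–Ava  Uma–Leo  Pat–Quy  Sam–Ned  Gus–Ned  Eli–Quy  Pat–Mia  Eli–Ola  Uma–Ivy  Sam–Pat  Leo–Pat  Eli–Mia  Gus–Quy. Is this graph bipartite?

Pat-Quy-Gus-Ned-Sam-Pat is an odd cycle (length 5), and a bipartite graph can contain only even cycles.

No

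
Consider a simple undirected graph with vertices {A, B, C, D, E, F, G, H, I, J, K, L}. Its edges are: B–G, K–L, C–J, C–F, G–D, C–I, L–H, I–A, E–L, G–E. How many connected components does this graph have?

2

Component: {A, C, F, I, J}
Component: {B, D, E, G, H, K, L}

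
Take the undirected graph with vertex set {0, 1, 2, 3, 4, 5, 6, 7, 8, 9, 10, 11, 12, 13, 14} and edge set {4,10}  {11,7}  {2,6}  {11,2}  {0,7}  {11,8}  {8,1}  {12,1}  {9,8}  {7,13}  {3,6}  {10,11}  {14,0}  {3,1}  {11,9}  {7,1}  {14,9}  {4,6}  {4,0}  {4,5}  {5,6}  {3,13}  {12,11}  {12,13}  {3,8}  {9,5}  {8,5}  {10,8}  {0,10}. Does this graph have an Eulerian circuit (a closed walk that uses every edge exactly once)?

Degrees: 0:4, 1:4, 2:2, 3:4, 4:4, 5:4, 6:4, 7:4, 8:6, 9:4, 10:4, 11:6, 12:3, 13:3, 14:2
Vertices with odd degree: 12, 13. An Eulerian circuit requires all degrees even.

No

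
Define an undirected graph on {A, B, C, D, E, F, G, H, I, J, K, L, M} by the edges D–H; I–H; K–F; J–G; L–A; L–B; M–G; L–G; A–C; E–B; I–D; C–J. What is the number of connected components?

Component: {F, K}
Component: {D, H, I}
Component: {A, B, C, E, G, J, L, M}

3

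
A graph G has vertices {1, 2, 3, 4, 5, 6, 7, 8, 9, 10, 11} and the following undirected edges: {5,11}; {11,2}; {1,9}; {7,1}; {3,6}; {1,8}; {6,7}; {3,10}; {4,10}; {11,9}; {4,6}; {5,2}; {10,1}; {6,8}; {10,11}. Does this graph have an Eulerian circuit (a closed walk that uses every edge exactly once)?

Yes

Degrees: 1:4, 2:2, 3:2, 4:2, 5:2, 6:4, 7:2, 8:2, 9:2, 10:4, 11:4
All degrees are even and the non-isolated vertices are connected — an Eulerian circuit exists.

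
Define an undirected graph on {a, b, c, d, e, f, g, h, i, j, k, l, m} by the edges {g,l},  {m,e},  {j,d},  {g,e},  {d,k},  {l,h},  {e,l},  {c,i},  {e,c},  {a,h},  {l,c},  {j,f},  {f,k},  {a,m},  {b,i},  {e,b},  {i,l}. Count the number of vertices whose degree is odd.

4

Degrees: a:2, b:2, c:3, d:2, e:5, f:2, g:2, h:2, i:3, j:2, k:2, l:5, m:2
Odd-degree vertices: c, e, i, l.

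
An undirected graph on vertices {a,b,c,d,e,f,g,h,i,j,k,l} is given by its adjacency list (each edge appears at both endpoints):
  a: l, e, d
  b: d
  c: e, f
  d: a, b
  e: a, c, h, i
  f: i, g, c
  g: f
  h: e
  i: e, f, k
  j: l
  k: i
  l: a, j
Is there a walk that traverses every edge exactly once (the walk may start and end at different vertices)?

Degrees: a:3, b:1, c:2, d:2, e:4, f:3, g:1, h:1, i:3, j:1, k:1, l:2
Odd-degree vertices: a, b, f, g, h, i, j, k (8 total).
An Eulerian trail requires 0 or 2 odd-degree vertices; here there are 8.

No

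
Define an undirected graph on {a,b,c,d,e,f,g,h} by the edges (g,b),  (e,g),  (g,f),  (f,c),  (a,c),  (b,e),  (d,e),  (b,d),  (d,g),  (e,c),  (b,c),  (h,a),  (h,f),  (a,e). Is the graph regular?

Degrees: a:3, b:4, c:4, d:3, e:5, f:3, g:4, h:2
Vertex h has degree 2 while e has degree 5, so the graph is not regular.

No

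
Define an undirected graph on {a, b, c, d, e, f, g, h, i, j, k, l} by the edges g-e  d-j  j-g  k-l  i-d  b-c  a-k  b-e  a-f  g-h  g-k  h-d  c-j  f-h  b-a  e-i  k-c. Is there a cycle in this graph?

Yes

|V| = 12, |E| = 17, number of components = 1.
Since 17 > 12 - 1, a cycle must exist; for instance k-g-j-c-k.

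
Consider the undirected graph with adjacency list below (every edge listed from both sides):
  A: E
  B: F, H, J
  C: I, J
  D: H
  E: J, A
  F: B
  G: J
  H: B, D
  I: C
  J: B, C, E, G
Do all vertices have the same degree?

No

Degrees: A:1, B:3, C:2, D:1, E:2, F:1, G:1, H:2, I:1, J:4
Degrees are not all equal (e.g. deg(A)=1 but deg(J)=4); not regular.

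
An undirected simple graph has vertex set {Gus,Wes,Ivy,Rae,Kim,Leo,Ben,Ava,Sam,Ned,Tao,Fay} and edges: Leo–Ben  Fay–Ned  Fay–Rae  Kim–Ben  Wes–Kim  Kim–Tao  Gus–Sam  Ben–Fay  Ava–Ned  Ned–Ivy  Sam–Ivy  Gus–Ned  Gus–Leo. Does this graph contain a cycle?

|V| = 12, |E| = 13, number of components = 1.
One cycle is Gus-Ned-Fay-Ben-Leo-Gus.

Yes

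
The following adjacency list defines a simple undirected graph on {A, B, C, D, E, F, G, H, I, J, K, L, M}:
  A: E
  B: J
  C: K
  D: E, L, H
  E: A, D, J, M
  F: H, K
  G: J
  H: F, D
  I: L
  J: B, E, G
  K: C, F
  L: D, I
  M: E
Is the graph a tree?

Yes

The graph has 13 vertices and 12 edges.
It is connected with exactly 12 edges, hence acyclic — it is a tree.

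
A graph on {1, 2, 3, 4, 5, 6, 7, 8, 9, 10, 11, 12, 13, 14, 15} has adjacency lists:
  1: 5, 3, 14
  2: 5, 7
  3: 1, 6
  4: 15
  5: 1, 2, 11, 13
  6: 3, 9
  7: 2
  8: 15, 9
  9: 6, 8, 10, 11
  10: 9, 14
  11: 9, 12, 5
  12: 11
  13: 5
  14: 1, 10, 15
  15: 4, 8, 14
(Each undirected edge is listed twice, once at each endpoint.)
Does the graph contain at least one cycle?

Yes

The graph has 15 vertices, 17 edges, and 1 connected component.
Since 17 > 15 - 1, a cycle must exist; for instance 9-10-14-15-8-9.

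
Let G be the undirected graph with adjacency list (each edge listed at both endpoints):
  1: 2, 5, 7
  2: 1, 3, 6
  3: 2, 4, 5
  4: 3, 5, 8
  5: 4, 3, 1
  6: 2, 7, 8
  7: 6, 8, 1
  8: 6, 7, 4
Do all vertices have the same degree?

Yes

Degrees: 1:3, 2:3, 3:3, 4:3, 5:3, 6:3, 7:3, 8:3
All degrees equal 3; the graph is regular.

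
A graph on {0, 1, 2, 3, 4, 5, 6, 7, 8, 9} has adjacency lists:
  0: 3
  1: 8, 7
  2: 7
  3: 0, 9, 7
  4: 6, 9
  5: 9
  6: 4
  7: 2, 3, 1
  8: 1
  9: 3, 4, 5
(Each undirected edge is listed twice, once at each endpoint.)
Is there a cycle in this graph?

The graph has 10 vertices, 9 edges, and 1 connected component.
A forest on 10 vertices with 1 component has exactly 9 edges, which matches — so no cycle.

No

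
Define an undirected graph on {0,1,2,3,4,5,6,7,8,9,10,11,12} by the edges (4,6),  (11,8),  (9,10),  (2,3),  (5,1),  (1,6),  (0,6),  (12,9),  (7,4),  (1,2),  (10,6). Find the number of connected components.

Component: {8, 11}
Component: {0, 1, 2, 3, 4, 5, 6, 7, 9, 10, 12}

2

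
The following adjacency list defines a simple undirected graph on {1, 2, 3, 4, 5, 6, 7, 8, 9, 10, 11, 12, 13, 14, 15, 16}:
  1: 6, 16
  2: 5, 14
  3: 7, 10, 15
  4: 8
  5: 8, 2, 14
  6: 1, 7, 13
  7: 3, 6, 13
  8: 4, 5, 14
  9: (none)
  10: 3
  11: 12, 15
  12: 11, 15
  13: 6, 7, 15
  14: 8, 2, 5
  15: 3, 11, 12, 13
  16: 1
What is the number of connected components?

3

Component: {9}
Component: {2, 4, 5, 8, 14}
Component: {1, 3, 6, 7, 10, 11, 12, 13, 15, 16}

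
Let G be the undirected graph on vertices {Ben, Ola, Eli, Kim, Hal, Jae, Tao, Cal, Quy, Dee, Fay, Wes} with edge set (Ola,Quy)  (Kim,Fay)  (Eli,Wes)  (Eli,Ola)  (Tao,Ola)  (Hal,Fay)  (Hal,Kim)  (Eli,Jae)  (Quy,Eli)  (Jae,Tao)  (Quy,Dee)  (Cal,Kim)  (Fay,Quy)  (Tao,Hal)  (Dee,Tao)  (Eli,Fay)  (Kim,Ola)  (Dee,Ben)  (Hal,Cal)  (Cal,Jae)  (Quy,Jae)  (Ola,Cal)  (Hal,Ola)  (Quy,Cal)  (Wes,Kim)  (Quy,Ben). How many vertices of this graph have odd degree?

Degrees: Ben:2, Ola:6, Eli:5, Kim:5, Hal:5, Jae:4, Tao:4, Cal:5, Quy:7, Dee:3, Fay:4, Wes:2
Odd-degree vertices: Eli, Kim, Hal, Cal, Quy, Dee.

6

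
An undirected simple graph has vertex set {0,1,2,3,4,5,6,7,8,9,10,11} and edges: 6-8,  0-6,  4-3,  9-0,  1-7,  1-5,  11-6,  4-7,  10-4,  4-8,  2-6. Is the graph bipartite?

A valid 2-coloring puts {1, 4, 6, 9} on one side and {0, 2, 3, 5, 7, 8, 10, 11} on the other; every edge crosses between the two sides.

Yes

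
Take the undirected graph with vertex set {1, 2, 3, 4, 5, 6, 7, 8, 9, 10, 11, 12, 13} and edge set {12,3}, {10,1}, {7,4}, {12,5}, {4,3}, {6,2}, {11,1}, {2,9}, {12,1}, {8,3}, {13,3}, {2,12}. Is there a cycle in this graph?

The graph has 13 vertices, 12 edges, and 1 connected component.
A forest on 13 vertices with 1 component has exactly 12 edges, which matches — so no cycle.

No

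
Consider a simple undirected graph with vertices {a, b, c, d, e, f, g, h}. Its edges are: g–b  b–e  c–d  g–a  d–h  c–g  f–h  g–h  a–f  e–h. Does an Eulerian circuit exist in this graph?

Degrees: a:2, b:2, c:2, d:2, e:2, f:2, g:4, h:4
All degrees are even and the non-isolated vertices are connected — an Eulerian circuit exists.

Yes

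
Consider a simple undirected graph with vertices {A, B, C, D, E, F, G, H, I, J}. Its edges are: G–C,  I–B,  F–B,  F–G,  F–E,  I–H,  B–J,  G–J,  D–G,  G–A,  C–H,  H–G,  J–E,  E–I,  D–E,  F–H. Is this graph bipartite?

No

The cycle G-H-F-G has length 3, which is odd, so the graph is not bipartite.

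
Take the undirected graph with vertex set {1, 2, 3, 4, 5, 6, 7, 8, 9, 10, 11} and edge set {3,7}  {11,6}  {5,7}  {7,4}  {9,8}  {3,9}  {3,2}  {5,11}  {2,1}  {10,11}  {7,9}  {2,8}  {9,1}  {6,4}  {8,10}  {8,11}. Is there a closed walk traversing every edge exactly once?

Degrees: 1:2, 2:3, 3:3, 4:2, 5:2, 6:2, 7:4, 8:4, 9:4, 10:2, 11:4
2, 3 have odd degree; an Eulerian circuit needs every degree to be even, so none exists.

No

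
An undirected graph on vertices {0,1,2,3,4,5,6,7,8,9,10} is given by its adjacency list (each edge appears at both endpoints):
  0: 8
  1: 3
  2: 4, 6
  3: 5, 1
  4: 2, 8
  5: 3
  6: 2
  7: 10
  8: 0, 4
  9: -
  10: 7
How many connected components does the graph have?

4

Component: {9}
Component: {7, 10}
Component: {1, 3, 5}
Component: {0, 2, 4, 6, 8}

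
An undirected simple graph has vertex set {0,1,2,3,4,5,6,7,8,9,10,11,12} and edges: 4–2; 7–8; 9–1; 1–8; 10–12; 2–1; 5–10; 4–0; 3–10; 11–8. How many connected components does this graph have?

Component: {6}
Component: {3, 5, 10, 12}
Component: {0, 1, 2, 4, 7, 8, 9, 11}

3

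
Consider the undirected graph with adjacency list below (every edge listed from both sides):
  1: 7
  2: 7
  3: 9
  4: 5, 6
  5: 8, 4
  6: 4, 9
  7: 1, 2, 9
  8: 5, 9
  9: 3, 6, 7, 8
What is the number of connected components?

Component: {1, 2, 3, 4, 5, 6, 7, 8, 9}

1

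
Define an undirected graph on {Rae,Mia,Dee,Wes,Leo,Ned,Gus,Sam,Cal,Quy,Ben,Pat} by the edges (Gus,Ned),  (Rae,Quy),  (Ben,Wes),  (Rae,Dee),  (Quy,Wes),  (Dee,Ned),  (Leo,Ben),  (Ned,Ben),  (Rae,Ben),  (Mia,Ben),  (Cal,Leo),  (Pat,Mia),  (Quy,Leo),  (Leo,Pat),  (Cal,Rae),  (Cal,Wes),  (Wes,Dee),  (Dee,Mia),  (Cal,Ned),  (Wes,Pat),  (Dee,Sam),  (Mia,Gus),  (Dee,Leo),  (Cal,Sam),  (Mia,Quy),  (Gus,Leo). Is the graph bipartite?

Color {Dee, Gus, Cal, Quy, Ben, Pat} black and {Rae, Mia, Wes, Leo, Ned, Sam} white. No edge joins two same-colored vertices, so the graph is bipartite.

Yes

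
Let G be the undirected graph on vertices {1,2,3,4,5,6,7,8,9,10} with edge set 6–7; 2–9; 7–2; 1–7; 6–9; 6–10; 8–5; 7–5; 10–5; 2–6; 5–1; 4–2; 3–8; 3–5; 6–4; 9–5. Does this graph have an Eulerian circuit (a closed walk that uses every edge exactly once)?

Degrees: 1:2, 2:4, 3:2, 4:2, 5:6, 6:5, 7:4, 8:2, 9:3, 10:2
6, 9 have odd degree; an Eulerian circuit needs every degree to be even, so none exists.

No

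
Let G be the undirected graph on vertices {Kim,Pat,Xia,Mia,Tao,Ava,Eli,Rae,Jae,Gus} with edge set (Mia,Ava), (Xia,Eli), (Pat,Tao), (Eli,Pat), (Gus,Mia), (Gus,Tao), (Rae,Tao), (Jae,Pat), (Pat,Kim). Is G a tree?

Yes

|V| = 10, |E| = 9.
It is connected with exactly 9 edges, hence acyclic — it is a tree.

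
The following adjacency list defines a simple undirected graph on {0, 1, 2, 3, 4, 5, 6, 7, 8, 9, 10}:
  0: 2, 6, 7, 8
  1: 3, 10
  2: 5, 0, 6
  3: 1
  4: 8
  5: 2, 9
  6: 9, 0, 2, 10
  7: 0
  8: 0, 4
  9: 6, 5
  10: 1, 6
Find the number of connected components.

1

Component: {0, 1, 2, 3, 4, 5, 6, 7, 8, 9, 10}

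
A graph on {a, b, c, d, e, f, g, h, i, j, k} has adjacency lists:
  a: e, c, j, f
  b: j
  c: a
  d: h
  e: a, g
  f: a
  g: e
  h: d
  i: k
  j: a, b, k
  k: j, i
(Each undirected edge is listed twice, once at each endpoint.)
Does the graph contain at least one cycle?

No

|V| = 11, |E| = 9, number of components = 2.
Since 9 = 11 - 2, the graph is a forest and contains no cycle.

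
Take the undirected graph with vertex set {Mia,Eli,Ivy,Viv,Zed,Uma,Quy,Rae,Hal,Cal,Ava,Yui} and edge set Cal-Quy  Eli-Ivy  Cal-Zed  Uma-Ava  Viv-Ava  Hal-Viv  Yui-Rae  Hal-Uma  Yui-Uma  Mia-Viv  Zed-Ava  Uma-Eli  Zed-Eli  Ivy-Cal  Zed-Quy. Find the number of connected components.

1

Component: {Mia, Eli, Ivy, Viv, Zed, Uma, Quy, Rae, Hal, Cal, Ava, Yui}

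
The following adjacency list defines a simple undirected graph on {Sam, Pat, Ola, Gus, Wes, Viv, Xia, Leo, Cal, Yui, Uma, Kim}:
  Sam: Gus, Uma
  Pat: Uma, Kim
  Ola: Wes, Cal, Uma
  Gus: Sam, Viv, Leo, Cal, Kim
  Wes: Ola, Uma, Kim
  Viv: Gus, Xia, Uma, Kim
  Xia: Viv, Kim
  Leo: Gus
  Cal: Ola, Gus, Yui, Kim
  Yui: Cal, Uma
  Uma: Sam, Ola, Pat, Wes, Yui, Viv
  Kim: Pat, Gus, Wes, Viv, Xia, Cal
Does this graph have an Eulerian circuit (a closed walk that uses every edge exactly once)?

No

Degrees: Sam:2, Pat:2, Ola:3, Gus:5, Wes:3, Viv:4, Xia:2, Leo:1, Cal:4, Yui:2, Uma:6, Kim:6
Ola, Gus, Wes, Leo have odd degree; an Eulerian circuit needs every degree to be even, so none exists.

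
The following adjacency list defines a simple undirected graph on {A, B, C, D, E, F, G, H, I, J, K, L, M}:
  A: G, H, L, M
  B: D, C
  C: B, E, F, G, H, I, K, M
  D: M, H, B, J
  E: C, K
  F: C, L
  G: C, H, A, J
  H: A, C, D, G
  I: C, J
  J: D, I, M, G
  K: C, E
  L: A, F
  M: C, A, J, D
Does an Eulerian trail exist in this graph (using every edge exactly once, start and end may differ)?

Yes

Degrees: A:4, B:2, C:8, D:4, E:2, F:2, G:4, H:4, I:2, J:4, K:2, L:2, M:4
Odd-degree vertices: none (0 total).
With 0 odd-degree vertices and all edges in one connected piece, an Eulerian trail exists.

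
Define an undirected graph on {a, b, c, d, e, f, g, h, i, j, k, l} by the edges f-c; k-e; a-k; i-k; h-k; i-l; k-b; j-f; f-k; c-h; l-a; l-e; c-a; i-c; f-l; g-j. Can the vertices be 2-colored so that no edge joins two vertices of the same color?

Yes

Color {c, d, j, k, l} black and {a, b, e, f, g, h, i} white. No edge joins two same-colored vertices, so the graph is bipartite.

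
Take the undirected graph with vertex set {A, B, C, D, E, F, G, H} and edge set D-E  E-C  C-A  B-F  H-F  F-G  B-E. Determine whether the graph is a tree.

|V| = 8, |E| = 7.
It is connected with exactly 7 edges, hence acyclic — it is a tree.

Yes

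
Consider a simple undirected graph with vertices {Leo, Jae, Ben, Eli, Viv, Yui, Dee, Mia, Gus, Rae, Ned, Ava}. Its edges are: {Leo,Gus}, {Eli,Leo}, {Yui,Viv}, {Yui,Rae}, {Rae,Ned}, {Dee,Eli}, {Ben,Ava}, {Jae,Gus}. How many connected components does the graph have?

4

Component: {Mia}
Component: {Ben, Ava}
Component: {Viv, Yui, Rae, Ned}
Component: {Leo, Jae, Eli, Dee, Gus}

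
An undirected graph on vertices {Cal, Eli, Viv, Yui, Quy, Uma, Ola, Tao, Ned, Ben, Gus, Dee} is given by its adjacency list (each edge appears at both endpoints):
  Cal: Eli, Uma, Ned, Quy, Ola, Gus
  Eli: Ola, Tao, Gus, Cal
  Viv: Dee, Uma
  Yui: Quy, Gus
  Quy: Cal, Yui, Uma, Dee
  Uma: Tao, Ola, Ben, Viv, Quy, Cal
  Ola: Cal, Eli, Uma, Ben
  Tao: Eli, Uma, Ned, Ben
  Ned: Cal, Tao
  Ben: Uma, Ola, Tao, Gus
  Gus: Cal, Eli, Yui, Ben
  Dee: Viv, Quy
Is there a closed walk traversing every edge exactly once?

Yes

Degrees: Cal:6, Eli:4, Viv:2, Yui:2, Quy:4, Uma:6, Ola:4, Tao:4, Ned:2, Ben:4, Gus:4, Dee:2
All degrees are even and the non-isolated vertices are connected — an Eulerian circuit exists.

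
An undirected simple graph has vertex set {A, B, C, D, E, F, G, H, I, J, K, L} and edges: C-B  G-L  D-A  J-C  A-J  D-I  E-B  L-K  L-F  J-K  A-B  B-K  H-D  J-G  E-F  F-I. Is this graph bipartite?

K-B-E-F-L-K is an odd cycle (length 5), and a bipartite graph can contain only even cycles.

No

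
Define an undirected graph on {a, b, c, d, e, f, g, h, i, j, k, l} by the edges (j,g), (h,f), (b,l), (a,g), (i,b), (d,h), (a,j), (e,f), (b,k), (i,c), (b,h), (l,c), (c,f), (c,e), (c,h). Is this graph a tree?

No

The graph has 12 vertices and 15 edges.
It is not connected, so it is not a tree.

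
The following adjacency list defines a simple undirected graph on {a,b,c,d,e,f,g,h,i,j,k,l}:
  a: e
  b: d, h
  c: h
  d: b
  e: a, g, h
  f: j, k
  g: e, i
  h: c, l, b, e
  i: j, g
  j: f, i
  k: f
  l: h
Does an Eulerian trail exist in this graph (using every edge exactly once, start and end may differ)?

No

Degrees: a:1, b:2, c:1, d:1, e:3, f:2, g:2, h:4, i:2, j:2, k:1, l:1
Odd-degree vertices: a, c, d, e, k, l (6 total).
With 6 odd-degree vertices (more than two), no single trail can use every edge.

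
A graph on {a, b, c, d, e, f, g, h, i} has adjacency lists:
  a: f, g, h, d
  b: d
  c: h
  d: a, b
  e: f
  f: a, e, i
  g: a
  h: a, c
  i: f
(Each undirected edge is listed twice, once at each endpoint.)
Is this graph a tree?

Yes

The graph has 9 vertices and 8 edges.
It is connected with exactly 8 edges, hence acyclic — it is a tree.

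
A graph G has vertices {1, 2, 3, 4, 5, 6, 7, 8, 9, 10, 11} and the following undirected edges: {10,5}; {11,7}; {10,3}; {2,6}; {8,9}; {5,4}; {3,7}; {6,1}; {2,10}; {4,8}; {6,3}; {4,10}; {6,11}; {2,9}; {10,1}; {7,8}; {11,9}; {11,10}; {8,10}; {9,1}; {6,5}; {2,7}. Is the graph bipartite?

The cycle 10-4-5-10 has length 3, which is odd, so the graph is not bipartite.

No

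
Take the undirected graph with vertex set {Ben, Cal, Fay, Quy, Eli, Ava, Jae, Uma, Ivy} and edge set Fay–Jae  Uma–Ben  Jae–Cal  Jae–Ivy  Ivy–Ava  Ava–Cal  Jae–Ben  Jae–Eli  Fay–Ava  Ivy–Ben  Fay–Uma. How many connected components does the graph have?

Component: {Quy}
Component: {Ben, Cal, Fay, Eli, Ava, Jae, Uma, Ivy}

2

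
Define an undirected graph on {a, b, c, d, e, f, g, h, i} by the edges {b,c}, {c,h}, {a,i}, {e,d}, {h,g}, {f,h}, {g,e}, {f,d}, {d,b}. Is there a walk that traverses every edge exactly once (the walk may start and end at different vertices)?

Degrees: a:1, b:2, c:2, d:3, e:2, f:2, g:2, h:3, i:1
Odd-degree vertices: a, d, h, i (4 total).
With 4 odd-degree vertices (more than two), no single trail can use every edge.

No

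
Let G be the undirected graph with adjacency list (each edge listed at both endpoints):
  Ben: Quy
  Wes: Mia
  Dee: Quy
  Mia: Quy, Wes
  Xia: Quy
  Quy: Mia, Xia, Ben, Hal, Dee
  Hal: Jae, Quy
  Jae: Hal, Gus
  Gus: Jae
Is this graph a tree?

Yes

The graph has 9 vertices and 8 edges.
Connected and |E| = |V| - 1, which characterizes a tree.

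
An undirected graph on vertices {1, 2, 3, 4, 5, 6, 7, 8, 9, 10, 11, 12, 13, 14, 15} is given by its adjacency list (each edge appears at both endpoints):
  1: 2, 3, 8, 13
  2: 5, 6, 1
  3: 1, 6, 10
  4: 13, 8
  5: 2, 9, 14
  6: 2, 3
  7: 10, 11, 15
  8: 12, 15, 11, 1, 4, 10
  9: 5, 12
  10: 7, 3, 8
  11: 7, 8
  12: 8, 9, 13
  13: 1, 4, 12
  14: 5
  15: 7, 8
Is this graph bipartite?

Yes

A valid 2-coloring puts {2, 3, 7, 8, 9, 13, 14} on one side and {1, 4, 5, 6, 10, 11, 12, 15} on the other; every edge crosses between the two sides.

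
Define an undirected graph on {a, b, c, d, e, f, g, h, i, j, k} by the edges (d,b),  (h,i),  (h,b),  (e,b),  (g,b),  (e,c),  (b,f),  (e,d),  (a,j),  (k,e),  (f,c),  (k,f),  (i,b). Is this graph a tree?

The graph has 11 vertices and 13 edges.
It splits into 2 components, so it cannot be a tree.

No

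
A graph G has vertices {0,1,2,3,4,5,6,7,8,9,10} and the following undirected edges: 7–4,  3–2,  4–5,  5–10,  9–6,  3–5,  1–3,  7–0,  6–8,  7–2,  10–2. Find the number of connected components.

2

Component: {6, 8, 9}
Component: {0, 1, 2, 3, 4, 5, 7, 10}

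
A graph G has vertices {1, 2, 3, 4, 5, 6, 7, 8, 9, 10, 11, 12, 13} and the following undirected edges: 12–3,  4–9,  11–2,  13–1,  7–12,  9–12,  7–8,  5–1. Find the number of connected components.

Component: {6}
Component: {10}
Component: {2, 11}
Component: {1, 5, 13}
Component: {3, 4, 7, 8, 9, 12}

5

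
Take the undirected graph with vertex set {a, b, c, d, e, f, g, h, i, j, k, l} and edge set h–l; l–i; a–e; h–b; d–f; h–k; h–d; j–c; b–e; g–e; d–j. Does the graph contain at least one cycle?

No

The graph has 12 vertices, 11 edges, and 1 connected component.
A forest on 12 vertices with 1 component has exactly 11 edges, which matches — so no cycle.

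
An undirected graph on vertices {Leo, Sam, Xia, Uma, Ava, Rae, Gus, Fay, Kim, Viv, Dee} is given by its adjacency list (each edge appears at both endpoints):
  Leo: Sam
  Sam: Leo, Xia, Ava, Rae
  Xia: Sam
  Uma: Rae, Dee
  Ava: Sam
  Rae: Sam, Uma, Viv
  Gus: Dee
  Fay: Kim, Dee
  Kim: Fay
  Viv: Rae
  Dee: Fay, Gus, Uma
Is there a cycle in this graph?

No

|V| = 11, |E| = 10, number of components = 1.
Since 10 = 11 - 1, the graph is a forest and contains no cycle.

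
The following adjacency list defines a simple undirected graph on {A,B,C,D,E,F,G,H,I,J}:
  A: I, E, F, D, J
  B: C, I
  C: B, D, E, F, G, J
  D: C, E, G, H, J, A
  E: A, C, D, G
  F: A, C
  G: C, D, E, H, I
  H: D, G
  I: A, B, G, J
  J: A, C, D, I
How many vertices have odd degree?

2

Degrees: A:5, B:2, C:6, D:6, E:4, F:2, G:5, H:2, I:4, J:4
Odd-degree vertices: A, G.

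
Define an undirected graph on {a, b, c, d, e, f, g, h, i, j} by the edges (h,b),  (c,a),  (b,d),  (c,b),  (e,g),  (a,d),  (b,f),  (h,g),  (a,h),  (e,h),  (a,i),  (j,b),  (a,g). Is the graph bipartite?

No

The cycle h-g-a-h has length 3, which is odd, so the graph is not bipartite.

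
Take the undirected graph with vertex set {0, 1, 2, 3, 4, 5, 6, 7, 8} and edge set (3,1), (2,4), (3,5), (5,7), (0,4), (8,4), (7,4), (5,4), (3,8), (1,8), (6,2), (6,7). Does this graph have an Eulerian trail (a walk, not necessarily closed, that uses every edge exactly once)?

No

Degrees: 0:1, 1:2, 2:2, 3:3, 4:5, 5:3, 6:2, 7:3, 8:3
Odd-degree vertices: 0, 3, 4, 5, 7, 8 (6 total).
An Eulerian trail requires 0 or 2 odd-degree vertices; here there are 6.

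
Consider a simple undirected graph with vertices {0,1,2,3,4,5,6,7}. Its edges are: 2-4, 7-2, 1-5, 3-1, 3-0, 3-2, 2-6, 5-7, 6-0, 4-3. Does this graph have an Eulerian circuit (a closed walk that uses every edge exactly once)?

Yes

Degrees: 0:2, 1:2, 2:4, 3:4, 4:2, 5:2, 6:2, 7:2
All degrees are even and the non-isolated vertices are connected — an Eulerian circuit exists.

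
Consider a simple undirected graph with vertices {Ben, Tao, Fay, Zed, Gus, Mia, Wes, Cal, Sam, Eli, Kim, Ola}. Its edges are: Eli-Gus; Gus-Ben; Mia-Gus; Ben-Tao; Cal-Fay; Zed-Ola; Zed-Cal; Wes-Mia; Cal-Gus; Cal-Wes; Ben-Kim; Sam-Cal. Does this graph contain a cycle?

Yes

|V| = 12, |E| = 12, number of components = 1.
One cycle is Gus-Cal-Wes-Mia-Gus.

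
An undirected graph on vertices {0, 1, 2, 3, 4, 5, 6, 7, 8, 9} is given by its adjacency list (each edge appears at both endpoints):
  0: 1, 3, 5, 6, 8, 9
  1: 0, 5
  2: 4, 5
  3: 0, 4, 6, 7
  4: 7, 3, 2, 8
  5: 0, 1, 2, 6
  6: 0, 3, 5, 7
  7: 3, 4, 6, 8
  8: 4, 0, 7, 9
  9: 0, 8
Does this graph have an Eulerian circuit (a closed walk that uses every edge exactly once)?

Yes

Degrees: 0:6, 1:2, 2:2, 3:4, 4:4, 5:4, 6:4, 7:4, 8:4, 9:2
All degrees are even and the non-isolated vertices are connected — an Eulerian circuit exists.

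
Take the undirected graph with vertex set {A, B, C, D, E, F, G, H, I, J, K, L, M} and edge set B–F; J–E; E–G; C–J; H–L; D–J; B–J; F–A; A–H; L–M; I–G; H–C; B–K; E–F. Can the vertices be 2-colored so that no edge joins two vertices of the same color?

Color {F, G, H, J, K, M} black and {A, B, C, D, E, I, L} white. No edge joins two same-colored vertices, so the graph is bipartite.

Yes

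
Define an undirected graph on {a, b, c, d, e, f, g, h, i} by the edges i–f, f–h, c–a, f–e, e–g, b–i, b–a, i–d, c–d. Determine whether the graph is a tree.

No

The graph has 9 vertices and 9 edges.
Connected but with 9 > 8 edges, so it has a cycle and is not a tree.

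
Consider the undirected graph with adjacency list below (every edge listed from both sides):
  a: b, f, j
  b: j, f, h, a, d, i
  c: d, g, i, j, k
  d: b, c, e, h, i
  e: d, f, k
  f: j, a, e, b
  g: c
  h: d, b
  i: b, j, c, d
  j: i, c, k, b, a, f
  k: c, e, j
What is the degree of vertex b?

6

Neighbors of b: a, d, f, h, i, j.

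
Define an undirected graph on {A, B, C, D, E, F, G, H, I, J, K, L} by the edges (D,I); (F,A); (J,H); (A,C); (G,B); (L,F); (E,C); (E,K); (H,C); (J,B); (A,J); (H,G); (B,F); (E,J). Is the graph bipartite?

Color {C, F, G, I, J, K} black and {A, B, D, E, H, L} white. No edge joins two same-colored vertices, so the graph is bipartite.

Yes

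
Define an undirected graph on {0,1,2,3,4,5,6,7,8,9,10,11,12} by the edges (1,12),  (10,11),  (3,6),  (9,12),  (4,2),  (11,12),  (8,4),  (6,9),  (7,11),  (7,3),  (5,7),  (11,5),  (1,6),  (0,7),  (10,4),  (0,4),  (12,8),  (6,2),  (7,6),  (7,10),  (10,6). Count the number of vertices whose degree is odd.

0

Degrees: 0:2, 1:2, 2:2, 3:2, 4:4, 5:2, 6:6, 7:6, 8:2, 9:2, 10:4, 11:4, 12:4
Odd-degree vertices: none.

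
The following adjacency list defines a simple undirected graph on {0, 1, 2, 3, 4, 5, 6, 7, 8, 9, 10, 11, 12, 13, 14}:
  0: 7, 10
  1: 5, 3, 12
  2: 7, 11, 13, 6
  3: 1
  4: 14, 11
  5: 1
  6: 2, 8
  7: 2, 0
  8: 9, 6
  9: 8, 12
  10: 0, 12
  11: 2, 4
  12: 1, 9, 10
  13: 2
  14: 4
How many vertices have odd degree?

6

Degrees: 0:2, 1:3, 2:4, 3:1, 4:2, 5:1, 6:2, 7:2, 8:2, 9:2, 10:2, 11:2, 12:3, 13:1, 14:1
Odd-degree vertices: 1, 3, 5, 12, 13, 14.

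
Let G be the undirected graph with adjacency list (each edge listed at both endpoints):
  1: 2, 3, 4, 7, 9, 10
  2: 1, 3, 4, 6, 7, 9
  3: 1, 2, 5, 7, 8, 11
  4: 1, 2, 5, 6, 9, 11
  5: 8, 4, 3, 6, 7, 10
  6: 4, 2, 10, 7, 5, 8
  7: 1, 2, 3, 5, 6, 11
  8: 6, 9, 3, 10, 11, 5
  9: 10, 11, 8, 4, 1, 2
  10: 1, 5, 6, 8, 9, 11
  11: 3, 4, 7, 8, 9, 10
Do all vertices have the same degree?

Degrees: 1:6, 2:6, 3:6, 4:6, 5:6, 6:6, 7:6, 8:6, 9:6, 10:6, 11:6
Every vertex has degree 6, so the graph is 6-regular.

Yes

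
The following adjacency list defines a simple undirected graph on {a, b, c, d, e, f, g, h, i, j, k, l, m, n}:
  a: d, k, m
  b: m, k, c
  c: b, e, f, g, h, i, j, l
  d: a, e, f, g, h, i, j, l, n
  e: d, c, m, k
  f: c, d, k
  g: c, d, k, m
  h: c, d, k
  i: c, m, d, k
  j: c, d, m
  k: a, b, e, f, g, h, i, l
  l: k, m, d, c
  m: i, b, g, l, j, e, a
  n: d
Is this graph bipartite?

A valid 2-coloring puts {c, d, k, m} on one side and {a, b, e, f, g, h, i, j, l, n} on the other; every edge crosses between the two sides.

Yes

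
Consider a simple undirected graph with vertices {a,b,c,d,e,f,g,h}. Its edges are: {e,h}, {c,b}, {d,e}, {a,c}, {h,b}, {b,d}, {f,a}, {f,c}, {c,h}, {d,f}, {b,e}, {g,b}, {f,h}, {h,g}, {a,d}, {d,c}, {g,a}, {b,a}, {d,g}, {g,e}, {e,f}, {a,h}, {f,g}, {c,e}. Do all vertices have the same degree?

Degrees: a:6, b:6, c:6, d:6, e:6, f:6, g:6, h:6
All degrees equal 6; the graph is regular.

Yes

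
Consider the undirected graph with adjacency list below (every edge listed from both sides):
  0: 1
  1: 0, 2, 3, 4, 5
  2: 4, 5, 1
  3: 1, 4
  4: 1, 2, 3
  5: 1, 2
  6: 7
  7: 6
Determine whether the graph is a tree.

No

|V| = 8, |E| = 9.
It is not connected, so it is not a tree.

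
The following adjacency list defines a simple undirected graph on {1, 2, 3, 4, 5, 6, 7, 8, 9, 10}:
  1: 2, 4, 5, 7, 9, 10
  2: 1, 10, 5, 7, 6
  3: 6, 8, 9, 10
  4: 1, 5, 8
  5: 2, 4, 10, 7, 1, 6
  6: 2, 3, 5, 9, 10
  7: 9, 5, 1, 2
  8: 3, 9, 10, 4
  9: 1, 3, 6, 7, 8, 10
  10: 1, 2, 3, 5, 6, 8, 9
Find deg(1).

Neighbors of 1: 2, 4, 5, 7, 9, 10.

6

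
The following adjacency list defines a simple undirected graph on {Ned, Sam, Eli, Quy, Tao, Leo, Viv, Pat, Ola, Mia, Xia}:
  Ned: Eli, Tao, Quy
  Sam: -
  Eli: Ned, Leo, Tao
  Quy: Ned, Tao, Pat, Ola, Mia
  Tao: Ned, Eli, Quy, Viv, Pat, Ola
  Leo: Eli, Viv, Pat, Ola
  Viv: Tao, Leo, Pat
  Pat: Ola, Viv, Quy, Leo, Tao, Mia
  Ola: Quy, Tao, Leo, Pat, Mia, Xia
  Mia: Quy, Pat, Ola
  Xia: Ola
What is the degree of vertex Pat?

Neighbors of Pat: Quy, Tao, Leo, Viv, Ola, Mia.

6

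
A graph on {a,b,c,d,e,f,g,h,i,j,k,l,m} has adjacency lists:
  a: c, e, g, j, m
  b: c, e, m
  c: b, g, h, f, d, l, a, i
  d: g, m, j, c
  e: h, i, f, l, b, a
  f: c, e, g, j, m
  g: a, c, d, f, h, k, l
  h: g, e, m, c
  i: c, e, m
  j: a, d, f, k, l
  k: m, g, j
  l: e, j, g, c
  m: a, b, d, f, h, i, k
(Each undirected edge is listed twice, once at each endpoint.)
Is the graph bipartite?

No

a-c-g-a is an odd cycle (length 3), and a bipartite graph can contain only even cycles.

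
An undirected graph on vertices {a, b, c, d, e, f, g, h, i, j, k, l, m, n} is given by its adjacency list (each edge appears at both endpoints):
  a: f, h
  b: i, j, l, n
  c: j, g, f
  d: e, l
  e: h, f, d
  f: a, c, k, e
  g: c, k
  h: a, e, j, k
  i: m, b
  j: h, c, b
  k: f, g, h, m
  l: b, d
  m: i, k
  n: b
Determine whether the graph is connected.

Starting from a and exploring outward reaches every vertex (a, h, f, j, k, e, c, b, m, g, d, l, n, i); the graph is connected.

Yes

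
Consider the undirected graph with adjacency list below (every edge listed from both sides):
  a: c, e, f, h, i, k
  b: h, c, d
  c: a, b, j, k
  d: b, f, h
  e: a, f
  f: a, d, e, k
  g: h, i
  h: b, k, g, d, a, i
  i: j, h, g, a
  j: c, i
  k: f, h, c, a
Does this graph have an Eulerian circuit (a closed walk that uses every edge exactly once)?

No

Degrees: a:6, b:3, c:4, d:3, e:2, f:4, g:2, h:6, i:4, j:2, k:4
Vertices with odd degree: b, d. An Eulerian circuit requires all degrees even.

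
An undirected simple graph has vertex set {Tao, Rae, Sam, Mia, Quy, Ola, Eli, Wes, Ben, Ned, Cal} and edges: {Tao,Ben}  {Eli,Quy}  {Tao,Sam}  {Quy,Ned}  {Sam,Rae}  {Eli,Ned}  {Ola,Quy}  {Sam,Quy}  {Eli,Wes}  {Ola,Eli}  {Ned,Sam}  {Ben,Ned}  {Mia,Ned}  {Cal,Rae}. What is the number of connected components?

1

Component: {Tao, Rae, Sam, Mia, Quy, Ola, Eli, Wes, Ben, Ned, Cal}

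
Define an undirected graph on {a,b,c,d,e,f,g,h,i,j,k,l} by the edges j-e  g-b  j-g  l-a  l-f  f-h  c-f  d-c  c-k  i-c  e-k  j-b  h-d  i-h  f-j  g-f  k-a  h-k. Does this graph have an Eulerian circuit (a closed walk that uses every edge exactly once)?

Degrees: a:2, b:2, c:4, d:2, e:2, f:5, g:3, h:4, i:2, j:4, k:4, l:2
Vertices with odd degree: f, g. An Eulerian circuit requires all degrees even.

No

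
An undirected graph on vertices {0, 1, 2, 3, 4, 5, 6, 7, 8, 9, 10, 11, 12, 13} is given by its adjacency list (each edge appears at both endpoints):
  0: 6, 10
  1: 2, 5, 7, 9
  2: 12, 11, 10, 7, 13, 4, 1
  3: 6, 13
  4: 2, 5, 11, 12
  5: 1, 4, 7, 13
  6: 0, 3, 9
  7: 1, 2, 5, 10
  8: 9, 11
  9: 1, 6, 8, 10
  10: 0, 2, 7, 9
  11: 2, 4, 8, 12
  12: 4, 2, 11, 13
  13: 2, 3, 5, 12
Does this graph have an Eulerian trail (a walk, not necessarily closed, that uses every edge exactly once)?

Yes

Degrees: 0:2, 1:4, 2:7, 3:2, 4:4, 5:4, 6:3, 7:4, 8:2, 9:4, 10:4, 11:4, 12:4, 13:4
Odd-degree vertices: 2, 6 (2 total).
The non-isolated vertices are connected and exactly 2 have odd degree, so an Eulerian trail exists (from 2 to 6).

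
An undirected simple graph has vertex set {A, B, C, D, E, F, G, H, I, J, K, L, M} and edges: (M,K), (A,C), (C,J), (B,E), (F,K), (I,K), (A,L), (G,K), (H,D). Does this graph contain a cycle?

No

|V| = 13, |E| = 9, number of components = 4.
Since 9 = 13 - 4, the graph is a forest and contains no cycle.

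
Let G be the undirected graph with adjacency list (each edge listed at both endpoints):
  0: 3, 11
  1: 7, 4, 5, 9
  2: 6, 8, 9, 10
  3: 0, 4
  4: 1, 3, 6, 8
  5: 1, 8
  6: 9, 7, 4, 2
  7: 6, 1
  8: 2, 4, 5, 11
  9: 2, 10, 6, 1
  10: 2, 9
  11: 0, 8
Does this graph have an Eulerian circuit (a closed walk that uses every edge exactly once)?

Yes

Degrees: 0:2, 1:4, 2:4, 3:2, 4:4, 5:2, 6:4, 7:2, 8:4, 9:4, 10:2, 11:2
Every vertex has even degree and the edges form a single connected piece, so an Eulerian circuit exists.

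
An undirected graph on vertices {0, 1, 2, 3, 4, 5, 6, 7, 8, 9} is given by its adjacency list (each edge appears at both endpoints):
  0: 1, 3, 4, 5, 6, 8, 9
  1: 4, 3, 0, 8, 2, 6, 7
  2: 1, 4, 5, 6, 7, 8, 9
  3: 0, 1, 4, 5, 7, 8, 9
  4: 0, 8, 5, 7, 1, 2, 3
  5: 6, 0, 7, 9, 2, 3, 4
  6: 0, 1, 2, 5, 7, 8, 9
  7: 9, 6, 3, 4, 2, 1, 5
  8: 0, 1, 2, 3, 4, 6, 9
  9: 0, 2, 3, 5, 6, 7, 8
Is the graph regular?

Degrees: 0:7, 1:7, 2:7, 3:7, 4:7, 5:7, 6:7, 7:7, 8:7, 9:7
Every vertex has degree 7, so the graph is 7-regular.

Yes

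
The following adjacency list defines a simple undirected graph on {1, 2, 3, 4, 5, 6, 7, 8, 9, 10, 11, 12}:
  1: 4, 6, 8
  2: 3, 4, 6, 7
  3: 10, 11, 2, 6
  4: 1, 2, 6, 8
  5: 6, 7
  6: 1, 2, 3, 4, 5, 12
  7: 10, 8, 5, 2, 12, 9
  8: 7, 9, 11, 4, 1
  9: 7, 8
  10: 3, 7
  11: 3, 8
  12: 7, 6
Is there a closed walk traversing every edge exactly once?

Degrees: 1:3, 2:4, 3:4, 4:4, 5:2, 6:6, 7:6, 8:5, 9:2, 10:2, 11:2, 12:2
Vertices with odd degree: 1, 8. An Eulerian circuit requires all degrees even.

No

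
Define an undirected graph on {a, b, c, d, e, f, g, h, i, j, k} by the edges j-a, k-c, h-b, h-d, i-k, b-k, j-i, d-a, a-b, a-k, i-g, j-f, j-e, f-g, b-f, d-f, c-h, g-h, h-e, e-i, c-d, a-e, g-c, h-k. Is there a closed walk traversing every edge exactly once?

Degrees: a:5, b:4, c:4, d:4, e:4, f:4, g:4, h:6, i:4, j:4, k:5
Vertices with odd degree: a, k. An Eulerian circuit requires all degrees even.

No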